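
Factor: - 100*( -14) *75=105000  =  2^3*3^1 *5^4*7^1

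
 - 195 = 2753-2948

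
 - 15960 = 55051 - 71011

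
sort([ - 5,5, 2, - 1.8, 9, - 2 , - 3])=[ - 5 , - 3, - 2, - 1.8, 2,5, 9]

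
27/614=27/614 = 0.04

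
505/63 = 505/63 = 8.02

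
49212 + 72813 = 122025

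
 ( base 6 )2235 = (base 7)1352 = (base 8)1017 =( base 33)fw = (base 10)527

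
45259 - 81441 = -36182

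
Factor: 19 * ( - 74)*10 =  - 14060 = -  2^2*5^1* 19^1 *37^1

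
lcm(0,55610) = 0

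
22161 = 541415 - 519254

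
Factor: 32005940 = 2^2*5^1*137^1*11681^1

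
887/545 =1 + 342/545 = 1.63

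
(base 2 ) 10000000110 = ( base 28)18m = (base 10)1030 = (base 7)3001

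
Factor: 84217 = 7^1*53^1*227^1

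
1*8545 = 8545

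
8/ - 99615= - 8/99615 = -0.00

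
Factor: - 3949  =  -11^1*359^1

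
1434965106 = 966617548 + 468347558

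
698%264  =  170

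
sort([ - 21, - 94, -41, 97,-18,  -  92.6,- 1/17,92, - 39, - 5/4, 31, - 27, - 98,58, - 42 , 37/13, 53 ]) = [ - 98, - 94 , - 92.6, - 42, - 41,-39,-27, - 21, -18, - 5/4, - 1/17,  37/13, 31 , 53, 58,92, 97]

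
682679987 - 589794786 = 92885201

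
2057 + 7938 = 9995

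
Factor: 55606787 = 19^1*2926673^1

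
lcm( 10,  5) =10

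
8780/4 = 2195 = 2195.00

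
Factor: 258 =2^1*3^1*43^1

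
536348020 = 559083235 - 22735215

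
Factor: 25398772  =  2^2 * 7^1*907099^1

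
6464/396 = 1616/99  =  16.32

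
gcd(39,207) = 3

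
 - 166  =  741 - 907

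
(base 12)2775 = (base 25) 773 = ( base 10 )4553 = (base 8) 10711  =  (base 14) 1933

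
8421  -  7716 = 705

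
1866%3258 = 1866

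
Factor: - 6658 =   -  2^1*3329^1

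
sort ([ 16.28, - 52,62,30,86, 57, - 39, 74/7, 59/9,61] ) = [ - 52,- 39,59/9,74/7,16.28, 30,57,61,62,86]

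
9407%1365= 1217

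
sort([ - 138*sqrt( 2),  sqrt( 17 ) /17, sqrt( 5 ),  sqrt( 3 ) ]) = [ - 138*sqrt( 2 ),sqrt( 17 ) /17,  sqrt( 3),sqrt (5) ] 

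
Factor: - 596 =-2^2*149^1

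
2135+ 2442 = 4577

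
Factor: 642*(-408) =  - 261936=- 2^4* 3^2*17^1*107^1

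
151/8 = 18+7/8  =  18.88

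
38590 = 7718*5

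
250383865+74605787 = 324989652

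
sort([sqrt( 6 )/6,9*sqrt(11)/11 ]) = [sqrt( 6 ) /6, 9*sqrt( 11)/11 ] 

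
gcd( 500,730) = 10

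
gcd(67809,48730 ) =1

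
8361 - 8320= 41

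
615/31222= 615/31222 = 0.02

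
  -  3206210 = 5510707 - 8716917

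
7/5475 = 7/5475 = 0.00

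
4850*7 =33950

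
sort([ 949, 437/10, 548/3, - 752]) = [-752, 437/10 , 548/3,949 ]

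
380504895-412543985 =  - 32039090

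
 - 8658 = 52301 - 60959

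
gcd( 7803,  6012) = 9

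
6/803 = 6/803 = 0.01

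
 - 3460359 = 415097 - 3875456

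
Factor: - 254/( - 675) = 2^1*3^ (  -  3)*5^( - 2 )*127^1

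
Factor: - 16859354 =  - 2^1 * 43^1 *196039^1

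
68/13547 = 68/13547 = 0.01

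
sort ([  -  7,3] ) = [ - 7, 3]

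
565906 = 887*638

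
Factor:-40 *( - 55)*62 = 2^4*5^2 * 11^1* 31^1 = 136400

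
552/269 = 2 + 14/269 = 2.05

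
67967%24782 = 18403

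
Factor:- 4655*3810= -17735550 = -2^1*3^1 * 5^2*7^2*19^1*127^1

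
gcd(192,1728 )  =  192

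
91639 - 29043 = 62596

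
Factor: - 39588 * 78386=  - 3103144968  =  - 2^3*3^1 * 7^1 * 11^1 * 509^1 *3299^1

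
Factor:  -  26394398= - 2^1*359^1* 36761^1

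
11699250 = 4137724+7561526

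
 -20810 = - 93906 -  - 73096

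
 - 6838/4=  -3419/2  =  - 1709.50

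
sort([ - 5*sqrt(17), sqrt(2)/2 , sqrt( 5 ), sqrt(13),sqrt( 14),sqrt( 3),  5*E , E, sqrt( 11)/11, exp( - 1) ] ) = [ - 5 * sqrt( 17),sqrt( 11 ) /11,exp( - 1 ),sqrt( 2 )/2  ,  sqrt( 3),sqrt( 5),E, sqrt( 13 ),sqrt( 14),  5*E]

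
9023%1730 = 373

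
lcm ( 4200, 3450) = 96600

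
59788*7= 418516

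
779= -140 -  - 919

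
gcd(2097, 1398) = 699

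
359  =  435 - 76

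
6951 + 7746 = 14697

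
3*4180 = 12540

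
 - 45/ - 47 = 45/47  =  0.96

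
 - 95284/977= - 95284/977 =- 97.53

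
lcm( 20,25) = 100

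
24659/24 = 24659/24 = 1027.46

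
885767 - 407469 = 478298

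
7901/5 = 1580 + 1/5 = 1580.20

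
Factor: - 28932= - 2^2*3^1*2411^1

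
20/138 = 10/69 = 0.14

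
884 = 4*221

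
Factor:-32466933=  - 3^3 * 59^1*89^1*229^1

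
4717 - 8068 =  - 3351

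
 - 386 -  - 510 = 124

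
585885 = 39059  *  15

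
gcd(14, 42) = 14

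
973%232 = 45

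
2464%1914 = 550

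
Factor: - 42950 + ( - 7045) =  - 49995=-3^2*5^1*11^1*101^1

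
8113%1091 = 476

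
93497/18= 93497/18 = 5194.28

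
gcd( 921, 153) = 3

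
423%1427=423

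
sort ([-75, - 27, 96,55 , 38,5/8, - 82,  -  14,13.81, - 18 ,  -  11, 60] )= [ - 82,- 75, - 27, - 18, - 14,-11,5/8,13.81, 38,55,  60,96] 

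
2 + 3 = 5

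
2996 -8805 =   -  5809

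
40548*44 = 1784112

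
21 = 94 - 73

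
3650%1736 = 178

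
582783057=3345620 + 579437437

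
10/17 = 10/17 = 0.59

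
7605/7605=1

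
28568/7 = 28568/7 = 4081.14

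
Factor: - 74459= - 7^1*11^1*967^1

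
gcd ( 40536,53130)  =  6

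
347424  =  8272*42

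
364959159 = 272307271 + 92651888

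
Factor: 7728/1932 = 2^2 = 4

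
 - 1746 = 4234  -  5980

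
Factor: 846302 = 2^1*367^1*1153^1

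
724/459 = 1+ 265/459 = 1.58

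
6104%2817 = 470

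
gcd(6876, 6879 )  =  3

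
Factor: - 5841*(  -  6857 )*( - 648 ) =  - 25953525576 = - 2^3*3^6 *11^1 * 59^1*6857^1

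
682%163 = 30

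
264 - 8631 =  - 8367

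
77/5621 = 1/73 = 0.01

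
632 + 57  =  689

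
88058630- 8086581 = 79972049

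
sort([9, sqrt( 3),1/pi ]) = [1/pi, sqrt (3), 9]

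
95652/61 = 1568 + 4/61  =  1568.07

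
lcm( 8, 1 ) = 8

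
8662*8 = 69296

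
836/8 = 104+1/2 = 104.50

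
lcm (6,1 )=6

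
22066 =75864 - 53798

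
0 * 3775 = 0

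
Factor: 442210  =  2^1 * 5^1 * 44221^1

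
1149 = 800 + 349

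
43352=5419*8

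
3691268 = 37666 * 98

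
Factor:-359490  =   - 2^1*3^1 * 5^1*23^1*521^1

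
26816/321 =83 + 173/321 = 83.54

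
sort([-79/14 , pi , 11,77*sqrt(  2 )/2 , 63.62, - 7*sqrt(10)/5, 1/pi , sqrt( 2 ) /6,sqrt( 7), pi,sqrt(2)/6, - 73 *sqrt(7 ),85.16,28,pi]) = [ - 73*sqrt ( 7 ), - 79/14, - 7*sqrt(10 ) /5, sqrt( 2)/6, sqrt(2 ) /6,  1/pi,  sqrt( 7 ),pi, pi , pi, 11,28, 77* sqrt(2 ) /2, 63.62, 85.16 ] 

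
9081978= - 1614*( - 5627)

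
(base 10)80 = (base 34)2c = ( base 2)1010000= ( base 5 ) 310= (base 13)62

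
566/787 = 566/787 = 0.72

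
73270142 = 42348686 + 30921456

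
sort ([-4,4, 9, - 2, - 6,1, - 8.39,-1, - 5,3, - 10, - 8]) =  [ - 10,  -  8.39, - 8,-6,-5,-4, - 2, - 1 , 1,3, 4,9 ] 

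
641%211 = 8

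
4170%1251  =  417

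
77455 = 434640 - 357185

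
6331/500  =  12+331/500 = 12.66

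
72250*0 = 0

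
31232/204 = 153 + 5/51 = 153.10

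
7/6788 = 7/6788 = 0.00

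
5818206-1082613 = 4735593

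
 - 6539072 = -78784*83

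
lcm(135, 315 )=945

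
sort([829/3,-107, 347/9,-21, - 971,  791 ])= [ - 971, - 107,-21,  347/9, 829/3, 791 ]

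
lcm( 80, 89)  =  7120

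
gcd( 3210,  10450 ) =10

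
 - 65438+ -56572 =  - 122010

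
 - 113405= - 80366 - 33039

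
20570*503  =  10346710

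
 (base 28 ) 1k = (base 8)60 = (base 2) 110000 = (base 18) 2c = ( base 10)48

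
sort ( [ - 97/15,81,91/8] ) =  [ - 97/15,  91/8, 81]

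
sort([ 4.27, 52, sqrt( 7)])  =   [ sqrt ( 7) , 4.27,52]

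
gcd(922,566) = 2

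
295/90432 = 295/90432 = 0.00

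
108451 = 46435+62016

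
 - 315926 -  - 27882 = - 288044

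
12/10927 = 12/10927 = 0.00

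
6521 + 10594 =17115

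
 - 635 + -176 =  - 811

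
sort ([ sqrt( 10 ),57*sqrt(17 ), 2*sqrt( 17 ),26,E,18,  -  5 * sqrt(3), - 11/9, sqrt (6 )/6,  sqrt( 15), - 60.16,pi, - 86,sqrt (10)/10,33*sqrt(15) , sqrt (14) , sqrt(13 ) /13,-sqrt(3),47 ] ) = [ - 86,-60.16, - 5 *sqrt( 3), -sqrt( 3 ), - 11/9,sqrt(13) /13,sqrt( 10)/10,sqrt( 6)/6,E,pi,sqrt(10 ),sqrt(14) , sqrt( 15 ),  2*sqrt( 17),18,26, 47, 33*sqrt (15),57 *sqrt(17 ) ] 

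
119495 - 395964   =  -276469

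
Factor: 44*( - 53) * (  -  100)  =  2^4*5^2*11^1*53^1= 233200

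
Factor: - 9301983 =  - 3^1*3100661^1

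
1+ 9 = 10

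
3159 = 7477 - 4318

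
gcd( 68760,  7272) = 72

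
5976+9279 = 15255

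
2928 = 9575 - 6647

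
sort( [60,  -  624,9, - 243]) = [ - 624  , - 243,9,60]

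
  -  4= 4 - 8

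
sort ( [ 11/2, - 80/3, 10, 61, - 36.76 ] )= [ - 36.76, -80/3,11/2,10, 61]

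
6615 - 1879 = 4736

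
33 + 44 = 77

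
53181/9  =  5909 =5909.00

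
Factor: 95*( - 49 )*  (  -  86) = 2^1*5^1*7^2*19^1*43^1 = 400330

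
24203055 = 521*46455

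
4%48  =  4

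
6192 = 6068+124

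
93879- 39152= 54727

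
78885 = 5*15777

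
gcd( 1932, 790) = 2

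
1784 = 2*892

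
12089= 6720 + 5369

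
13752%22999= 13752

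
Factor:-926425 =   -  5^2 *37057^1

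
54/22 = 27/11  =  2.45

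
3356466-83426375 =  - 80069909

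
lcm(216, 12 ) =216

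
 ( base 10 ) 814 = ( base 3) 1010011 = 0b1100101110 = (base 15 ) 394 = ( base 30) R4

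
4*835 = 3340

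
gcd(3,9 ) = 3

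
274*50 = 13700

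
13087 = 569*23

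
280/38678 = 140/19339 =0.01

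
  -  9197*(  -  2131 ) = 19598807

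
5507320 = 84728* 65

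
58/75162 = 29/37581 = 0.00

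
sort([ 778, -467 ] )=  [ - 467,  778 ] 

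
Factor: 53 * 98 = 5194 = 2^1*7^2*53^1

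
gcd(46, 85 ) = 1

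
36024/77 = 467+65/77= 467.84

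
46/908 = 23/454 = 0.05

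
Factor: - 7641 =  - 3^3*283^1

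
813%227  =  132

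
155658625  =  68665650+86992975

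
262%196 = 66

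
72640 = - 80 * ( - 908 )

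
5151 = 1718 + 3433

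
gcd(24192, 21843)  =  27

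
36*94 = 3384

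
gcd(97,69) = 1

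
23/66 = 23/66 = 0.35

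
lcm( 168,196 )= 1176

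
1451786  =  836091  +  615695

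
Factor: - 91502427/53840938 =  - 2^( - 1 )*3^1 * 17^( - 1 )*83^( - 1)*3163^1*9643^1 * 19079^(-1 ) 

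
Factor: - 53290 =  - 2^1 * 5^1 * 73^2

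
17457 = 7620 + 9837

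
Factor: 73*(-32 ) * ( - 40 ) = 93440= 2^8*5^1* 73^1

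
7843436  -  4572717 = 3270719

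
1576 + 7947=9523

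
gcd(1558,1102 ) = 38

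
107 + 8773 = 8880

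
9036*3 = 27108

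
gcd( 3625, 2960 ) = 5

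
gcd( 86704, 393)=1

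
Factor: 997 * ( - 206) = - 2^1*103^1*997^1 = -  205382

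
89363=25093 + 64270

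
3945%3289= 656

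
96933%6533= 5471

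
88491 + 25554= 114045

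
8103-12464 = - 4361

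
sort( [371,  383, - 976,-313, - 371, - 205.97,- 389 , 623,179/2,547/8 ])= [ -976, - 389,  -  371,  -  313,  -  205.97, 547/8,179/2, 371, 383,623]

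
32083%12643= 6797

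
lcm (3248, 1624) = 3248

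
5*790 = 3950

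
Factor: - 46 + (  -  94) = -2^2*5^1 * 7^1 =- 140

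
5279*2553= 13477287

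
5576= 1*5576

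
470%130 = 80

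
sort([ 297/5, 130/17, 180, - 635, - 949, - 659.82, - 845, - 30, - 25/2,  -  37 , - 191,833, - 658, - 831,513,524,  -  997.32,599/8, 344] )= [ - 997.32, - 949, - 845,  -  831,-659.82, - 658, - 635, - 191, - 37,  -  30, - 25/2,130/17 , 297/5, 599/8,180, 344, 513, 524, 833 ]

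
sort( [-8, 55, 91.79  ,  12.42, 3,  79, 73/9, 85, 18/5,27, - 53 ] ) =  [ - 53, - 8, 3, 18/5  ,  73/9, 12.42, 27, 55, 79, 85,  91.79 ] 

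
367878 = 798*461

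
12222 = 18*679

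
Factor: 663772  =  2^2*31^1*53^1*101^1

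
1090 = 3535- 2445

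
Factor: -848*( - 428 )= 2^6*53^1*107^1= 362944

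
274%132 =10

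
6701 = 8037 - 1336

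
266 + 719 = 985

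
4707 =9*523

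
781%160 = 141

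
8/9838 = 4/4919 = 0.00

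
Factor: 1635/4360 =3/8 = 2^( - 3) * 3^1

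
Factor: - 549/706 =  - 2^( - 1)*3^2*61^1 * 353^( - 1 )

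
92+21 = 113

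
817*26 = 21242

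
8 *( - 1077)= - 8616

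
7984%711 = 163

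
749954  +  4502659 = 5252613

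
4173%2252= 1921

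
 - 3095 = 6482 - 9577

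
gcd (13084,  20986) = 2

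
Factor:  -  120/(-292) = 30/73 = 2^1*3^1*5^1*73^( - 1)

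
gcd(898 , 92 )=2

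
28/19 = 1 + 9/19 = 1.47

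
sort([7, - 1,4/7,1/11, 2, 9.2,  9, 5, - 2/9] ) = [-1,- 2/9,1/11, 4/7, 2,5, 7, 9,9.2 ] 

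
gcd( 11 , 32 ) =1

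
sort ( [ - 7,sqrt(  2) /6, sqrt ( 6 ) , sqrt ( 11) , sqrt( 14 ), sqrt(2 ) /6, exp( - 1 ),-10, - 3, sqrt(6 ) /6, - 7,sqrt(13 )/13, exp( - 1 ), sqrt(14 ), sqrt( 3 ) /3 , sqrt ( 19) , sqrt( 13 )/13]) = [-10 , - 7, - 7, - 3,sqrt(2)/6,sqrt(  2)/6, sqrt( 13)/13,sqrt ( 13 )/13, exp( - 1 ), exp( - 1), sqrt( 6)/6 , sqrt ( 3)/3, sqrt( 6 ), sqrt (11),sqrt (14),sqrt(14), sqrt( 19)] 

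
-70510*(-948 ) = 66843480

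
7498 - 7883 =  - 385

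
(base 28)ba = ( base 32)9U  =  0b100111110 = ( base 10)318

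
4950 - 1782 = 3168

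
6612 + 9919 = 16531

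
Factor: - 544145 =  - 5^1*7^2*2221^1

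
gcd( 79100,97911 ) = 1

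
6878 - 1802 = 5076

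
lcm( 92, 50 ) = 2300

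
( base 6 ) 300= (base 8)154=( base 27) 40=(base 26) 44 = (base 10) 108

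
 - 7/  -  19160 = 7/19160 = 0.00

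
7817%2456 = 449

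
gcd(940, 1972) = 4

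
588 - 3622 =-3034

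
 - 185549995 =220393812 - 405943807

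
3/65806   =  3/65806 = 0.00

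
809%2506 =809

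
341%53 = 23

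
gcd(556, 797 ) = 1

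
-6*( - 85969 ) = 515814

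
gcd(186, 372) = 186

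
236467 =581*407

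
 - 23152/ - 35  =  661 + 17/35  =  661.49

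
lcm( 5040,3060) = 85680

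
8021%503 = 476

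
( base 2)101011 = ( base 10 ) 43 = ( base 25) 1i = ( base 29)1E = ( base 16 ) 2B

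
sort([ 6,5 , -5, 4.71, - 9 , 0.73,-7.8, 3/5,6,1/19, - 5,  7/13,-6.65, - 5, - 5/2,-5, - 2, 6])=[-9, - 7.8, - 6.65, - 5,  -  5,-5, -5, - 5/2,-2, 1/19,7/13 , 3/5,0.73, 4.71,  5 , 6, 6,6 ] 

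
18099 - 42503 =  - 24404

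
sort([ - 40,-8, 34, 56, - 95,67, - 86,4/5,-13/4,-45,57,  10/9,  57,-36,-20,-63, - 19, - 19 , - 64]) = [- 95, - 86,-64,-63,  -  45, - 40, - 36,-20 , - 19, - 19,  -  8, - 13/4,4/5,10/9,34, 56,57,57, 67]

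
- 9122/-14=4561/7=651.57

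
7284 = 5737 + 1547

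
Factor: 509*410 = 2^1*5^1*41^1*509^1 = 208690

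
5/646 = 5/646= 0.01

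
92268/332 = 23067/83 = 277.92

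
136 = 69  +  67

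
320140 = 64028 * 5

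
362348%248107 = 114241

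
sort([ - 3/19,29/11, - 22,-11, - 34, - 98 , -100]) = [ - 100, - 98, - 34,-22,-11, - 3/19, 29/11]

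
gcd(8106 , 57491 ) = 7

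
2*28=56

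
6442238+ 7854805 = 14297043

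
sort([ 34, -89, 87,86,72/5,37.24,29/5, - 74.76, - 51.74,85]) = [ - 89, - 74.76,- 51.74, 29/5,72/5, 34,37.24, 85, 86, 87]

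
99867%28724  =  13695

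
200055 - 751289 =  - 551234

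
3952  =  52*76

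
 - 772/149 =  - 772/149  =  - 5.18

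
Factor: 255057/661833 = 3^(-1)*11^1*59^1*131^1*151^(-1)*487^( - 1 )  =  85019/220611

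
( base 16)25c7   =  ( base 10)9671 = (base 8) 22707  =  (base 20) 143b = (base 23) I6B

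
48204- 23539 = 24665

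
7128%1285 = 703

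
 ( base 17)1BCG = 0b10000001111000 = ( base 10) 8312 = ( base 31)8k4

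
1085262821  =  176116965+909145856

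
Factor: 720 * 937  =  674640 = 2^4 * 3^2*5^1*937^1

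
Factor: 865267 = 13^1*101^1*659^1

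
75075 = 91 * 825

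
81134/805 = 100+634/805 = 100.79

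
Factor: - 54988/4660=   -  59/5 = - 5^( - 1)*59^1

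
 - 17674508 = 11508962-29183470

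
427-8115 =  - 7688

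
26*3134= 81484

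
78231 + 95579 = 173810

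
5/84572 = 5/84572 = 0.00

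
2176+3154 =5330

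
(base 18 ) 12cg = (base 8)15070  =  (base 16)1a38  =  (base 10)6712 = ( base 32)6ho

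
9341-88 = 9253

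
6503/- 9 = - 6503/9 = - 722.56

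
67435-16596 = 50839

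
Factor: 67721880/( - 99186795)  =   - 4514792/6612453 = - 2^3*3^ ( - 2) * 17^1*89^1*373^1*734717^( - 1 ) 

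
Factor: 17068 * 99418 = 2^3 * 11^1*17^1*251^1 * 4519^1 = 1696866424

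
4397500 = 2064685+2332815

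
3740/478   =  1870/239 = 7.82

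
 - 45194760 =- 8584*5265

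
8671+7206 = 15877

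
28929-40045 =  - 11116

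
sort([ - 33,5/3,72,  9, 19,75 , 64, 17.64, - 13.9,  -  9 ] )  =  [ - 33, - 13.9, - 9 , 5/3, 9,17.64 , 19, 64,72 , 75]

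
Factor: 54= 2^1*  3^3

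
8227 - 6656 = 1571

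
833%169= 157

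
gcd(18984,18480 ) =168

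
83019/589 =140+559/589= 140.95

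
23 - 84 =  - 61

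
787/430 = 1 + 357/430=1.83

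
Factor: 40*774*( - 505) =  - 2^4 * 3^2*5^2*43^1*101^1 =-15634800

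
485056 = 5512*88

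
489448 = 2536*193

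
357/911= 357/911 = 0.39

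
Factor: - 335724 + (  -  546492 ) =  - 882216  =  - 2^3*3^2 * 12253^1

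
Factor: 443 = 443^1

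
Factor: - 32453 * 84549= - 3^1  *  17^1 * 23^1 * 83^1*28183^1 = - 2743868697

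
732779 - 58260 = 674519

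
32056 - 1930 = 30126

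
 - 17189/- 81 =17189/81 = 212.21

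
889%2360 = 889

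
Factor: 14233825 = 5^2*79^1*7207^1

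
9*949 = 8541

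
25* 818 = 20450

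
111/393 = 37/131  =  0.28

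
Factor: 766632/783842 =2^2*3^1*17^1*1879^1*391921^( - 1) = 383316/391921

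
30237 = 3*10079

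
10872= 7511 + 3361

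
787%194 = 11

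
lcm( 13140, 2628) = 13140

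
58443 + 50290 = 108733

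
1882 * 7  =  13174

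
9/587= 9/587 =0.02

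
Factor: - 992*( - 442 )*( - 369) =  - 161793216 = - 2^6*3^2*13^1*17^1*31^1* 41^1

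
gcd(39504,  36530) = 2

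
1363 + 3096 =4459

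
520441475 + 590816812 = 1111258287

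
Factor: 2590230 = 2^1*3^1*5^1 * 86341^1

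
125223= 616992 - 491769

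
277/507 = 277/507 =0.55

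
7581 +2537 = 10118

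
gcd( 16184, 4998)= 238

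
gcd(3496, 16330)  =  46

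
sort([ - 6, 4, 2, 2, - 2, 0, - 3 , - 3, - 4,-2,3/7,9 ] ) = [ - 6, - 4,- 3, - 3, - 2, - 2, 0, 3/7,2,2,  4, 9] 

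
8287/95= 8287/95  =  87.23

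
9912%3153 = 453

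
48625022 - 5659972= 42965050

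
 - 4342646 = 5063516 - 9406162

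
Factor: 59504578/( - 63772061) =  - 2^1*7^1*29^1* 146563^1*63772061^( - 1 ) 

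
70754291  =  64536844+6217447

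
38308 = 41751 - 3443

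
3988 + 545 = 4533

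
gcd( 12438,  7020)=18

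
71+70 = 141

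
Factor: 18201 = 3^1 * 6067^1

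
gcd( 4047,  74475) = 3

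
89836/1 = 89836 = 89836.00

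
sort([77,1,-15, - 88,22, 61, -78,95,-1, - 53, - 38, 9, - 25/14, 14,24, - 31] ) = [-88,-78,-53,-38, - 31,-15, - 25/14, - 1, 1, 9, 14, 22,  24,61,  77,95]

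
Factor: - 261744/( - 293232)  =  133/149 = 7^1*19^1  *149^( - 1 ) 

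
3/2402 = 3/2402  =  0.00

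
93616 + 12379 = 105995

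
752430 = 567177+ 185253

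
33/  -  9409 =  - 1 + 9376/9409 = - 0.00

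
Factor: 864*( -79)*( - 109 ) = 2^5 * 3^3* 79^1*109^1  =  7439904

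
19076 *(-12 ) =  - 228912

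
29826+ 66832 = 96658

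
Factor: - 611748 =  -2^2*3^2*16993^1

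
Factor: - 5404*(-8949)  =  2^2*3^1*7^1*19^1*157^1 *193^1  =  48360396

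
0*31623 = 0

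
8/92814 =4/46407 = 0.00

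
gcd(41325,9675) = 75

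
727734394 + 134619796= 862354190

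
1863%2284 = 1863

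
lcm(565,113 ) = 565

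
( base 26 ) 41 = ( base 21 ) 50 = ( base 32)39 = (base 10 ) 105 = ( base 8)151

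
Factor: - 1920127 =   -  11^1*173^1*1009^1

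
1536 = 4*384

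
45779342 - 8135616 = 37643726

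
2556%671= 543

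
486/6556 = 243/3278 = 0.07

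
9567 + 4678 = 14245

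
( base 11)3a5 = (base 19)163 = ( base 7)1252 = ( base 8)736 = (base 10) 478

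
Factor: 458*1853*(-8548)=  - 2^3*17^1*109^1*229^1 * 2137^1  =  - 7254465352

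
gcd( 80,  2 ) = 2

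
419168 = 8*52396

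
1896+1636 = 3532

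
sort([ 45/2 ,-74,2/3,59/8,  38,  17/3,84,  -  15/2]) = [ - 74 , - 15/2,2/3, 17/3, 59/8,45/2, 38,84] 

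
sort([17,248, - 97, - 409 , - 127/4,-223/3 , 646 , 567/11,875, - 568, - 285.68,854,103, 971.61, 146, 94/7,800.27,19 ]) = [-568, - 409, - 285.68, - 97, - 223/3, - 127/4,94/7,  17,19,567/11, 103, 146,  248, 646,800.27,854,  875,  971.61]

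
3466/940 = 1733/470 = 3.69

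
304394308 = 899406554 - 595012246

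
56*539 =30184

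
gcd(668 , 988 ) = 4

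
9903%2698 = 1809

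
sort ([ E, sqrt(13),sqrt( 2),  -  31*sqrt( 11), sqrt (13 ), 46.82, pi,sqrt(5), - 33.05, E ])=[ -31 *sqrt(11), - 33.05, sqrt(2 ),sqrt(5 ), E,E, pi, sqrt( 13), sqrt(13 ),46.82]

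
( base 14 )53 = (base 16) 49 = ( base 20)3D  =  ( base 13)58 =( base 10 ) 73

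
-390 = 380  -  770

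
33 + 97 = 130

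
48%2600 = 48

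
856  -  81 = 775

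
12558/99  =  4186/33 = 126.85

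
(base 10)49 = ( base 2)110001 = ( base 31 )1I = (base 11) 45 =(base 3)1211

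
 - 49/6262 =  - 1 + 6213/6262 = - 0.01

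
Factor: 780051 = 3^1*260017^1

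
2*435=870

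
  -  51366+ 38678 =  - 12688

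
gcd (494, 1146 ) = 2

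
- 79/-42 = 1 + 37/42 =1.88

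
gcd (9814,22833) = 1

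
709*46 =32614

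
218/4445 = 218/4445=0.05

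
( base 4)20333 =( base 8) 1077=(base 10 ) 575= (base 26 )m3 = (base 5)4300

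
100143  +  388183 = 488326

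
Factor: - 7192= - 2^3*29^1*31^1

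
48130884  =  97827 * 492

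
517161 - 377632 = 139529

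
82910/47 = 82910/47 = 1764.04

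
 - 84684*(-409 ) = 34635756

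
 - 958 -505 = -1463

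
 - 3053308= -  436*7003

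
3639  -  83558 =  - 79919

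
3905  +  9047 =12952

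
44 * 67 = 2948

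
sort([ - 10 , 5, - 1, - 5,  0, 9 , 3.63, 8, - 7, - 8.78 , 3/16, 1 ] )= [ - 10 , - 8.78, - 7, - 5,-1, 0, 3/16,1, 3.63,5,8, 9]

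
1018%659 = 359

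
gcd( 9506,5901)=7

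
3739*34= 127126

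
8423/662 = 12 + 479/662 = 12.72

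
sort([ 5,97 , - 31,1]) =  [ - 31, 1,5, 97 ]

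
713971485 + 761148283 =1475119768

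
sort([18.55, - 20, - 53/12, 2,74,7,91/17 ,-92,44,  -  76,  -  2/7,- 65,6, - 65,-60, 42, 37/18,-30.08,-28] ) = [-92, - 76,  -  65,-65 , - 60  , - 30.08, -28, - 20,-53/12, - 2/7,2 , 37/18, 91/17, 6,  7, 18.55 , 42,44, 74]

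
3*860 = 2580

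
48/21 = 16/7=2.29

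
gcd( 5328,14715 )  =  9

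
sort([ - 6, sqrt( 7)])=[- 6,  sqrt(7 )]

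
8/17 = 8/17 = 0.47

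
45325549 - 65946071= - 20620522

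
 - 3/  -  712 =3/712 = 0.00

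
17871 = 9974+7897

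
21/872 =21/872 = 0.02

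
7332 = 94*78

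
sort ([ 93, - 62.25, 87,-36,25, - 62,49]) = [ - 62.25, - 62 , -36,  25,49, 87,  93]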